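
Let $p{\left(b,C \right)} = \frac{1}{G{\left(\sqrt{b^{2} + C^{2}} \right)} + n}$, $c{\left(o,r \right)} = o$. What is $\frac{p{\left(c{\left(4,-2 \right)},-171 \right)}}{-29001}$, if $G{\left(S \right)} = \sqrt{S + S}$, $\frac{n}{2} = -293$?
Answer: $\frac{50307514}{854954524636947} + \frac{293 \sqrt{29257}}{854954524636947} + \frac{\sqrt{2} \cdot 29257^{\frac{3}{4}}}{1709909049273894} + \frac{85849 \sqrt{2} \sqrt[4]{29257}}{854954524636947} \approx 6.076 \cdot 10^{-8}$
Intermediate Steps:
$n = -586$ ($n = 2 \left(-293\right) = -586$)
$G{\left(S \right)} = \sqrt{2} \sqrt{S}$ ($G{\left(S \right)} = \sqrt{2 S} = \sqrt{2} \sqrt{S}$)
$p{\left(b,C \right)} = \frac{1}{-586 + \sqrt{2} \sqrt[4]{C^{2} + b^{2}}}$ ($p{\left(b,C \right)} = \frac{1}{\sqrt{2} \sqrt{\sqrt{b^{2} + C^{2}}} - 586} = \frac{1}{\sqrt{2} \sqrt{\sqrt{C^{2} + b^{2}}} - 586} = \frac{1}{\sqrt{2} \sqrt[4]{C^{2} + b^{2}} - 586} = \frac{1}{-586 + \sqrt{2} \sqrt[4]{C^{2} + b^{2}}}$)
$\frac{p{\left(c{\left(4,-2 \right)},-171 \right)}}{-29001} = \frac{1}{\left(-586 + \sqrt{2} \sqrt[4]{\left(-171\right)^{2} + 4^{2}}\right) \left(-29001\right)} = \frac{1}{-586 + \sqrt{2} \sqrt[4]{29241 + 16}} \left(- \frac{1}{29001}\right) = \frac{1}{-586 + \sqrt{2} \sqrt[4]{29257}} \left(- \frac{1}{29001}\right) = - \frac{1}{29001 \left(-586 + \sqrt{2} \sqrt[4]{29257}\right)}$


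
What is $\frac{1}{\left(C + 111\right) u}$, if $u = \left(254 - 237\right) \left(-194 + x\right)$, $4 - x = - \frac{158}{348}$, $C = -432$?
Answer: $\frac{58}{59992439} \approx 9.6679 \cdot 10^{-7}$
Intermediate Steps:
$x = \frac{775}{174}$ ($x = 4 - - \frac{158}{348} = 4 - \left(-158\right) \frac{1}{348} = 4 - - \frac{79}{174} = 4 + \frac{79}{174} = \frac{775}{174} \approx 4.454$)
$u = - \frac{560677}{174}$ ($u = \left(254 - 237\right) \left(-194 + \frac{775}{174}\right) = 17 \left(- \frac{32981}{174}\right) = - \frac{560677}{174} \approx -3222.3$)
$\frac{1}{\left(C + 111\right) u} = \frac{1}{\left(-432 + 111\right) \left(- \frac{560677}{174}\right)} = \frac{1}{-321} \left(- \frac{174}{560677}\right) = \left(- \frac{1}{321}\right) \left(- \frac{174}{560677}\right) = \frac{58}{59992439}$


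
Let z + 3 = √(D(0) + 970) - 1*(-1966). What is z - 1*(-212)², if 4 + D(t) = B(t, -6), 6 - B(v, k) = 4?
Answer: -42981 + 22*√2 ≈ -42950.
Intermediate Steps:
B(v, k) = 2 (B(v, k) = 6 - 1*4 = 6 - 4 = 2)
D(t) = -2 (D(t) = -4 + 2 = -2)
z = 1963 + 22*√2 (z = -3 + (√(-2 + 970) - 1*(-1966)) = -3 + (√968 + 1966) = -3 + (22*√2 + 1966) = -3 + (1966 + 22*√2) = 1963 + 22*√2 ≈ 1994.1)
z - 1*(-212)² = (1963 + 22*√2) - 1*(-212)² = (1963 + 22*√2) - 1*44944 = (1963 + 22*√2) - 44944 = -42981 + 22*√2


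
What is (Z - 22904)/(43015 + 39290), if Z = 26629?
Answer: 745/16461 ≈ 0.045258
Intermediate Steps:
(Z - 22904)/(43015 + 39290) = (26629 - 22904)/(43015 + 39290) = 3725/82305 = 3725*(1/82305) = 745/16461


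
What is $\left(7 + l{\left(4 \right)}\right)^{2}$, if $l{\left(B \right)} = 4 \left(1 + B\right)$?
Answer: $729$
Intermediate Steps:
$l{\left(B \right)} = 4 + 4 B$
$\left(7 + l{\left(4 \right)}\right)^{2} = \left(7 + \left(4 + 4 \cdot 4\right)\right)^{2} = \left(7 + \left(4 + 16\right)\right)^{2} = \left(7 + 20\right)^{2} = 27^{2} = 729$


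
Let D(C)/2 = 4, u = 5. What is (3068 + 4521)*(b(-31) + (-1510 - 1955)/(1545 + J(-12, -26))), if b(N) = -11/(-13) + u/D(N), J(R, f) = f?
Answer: -138719331/22568 ≈ -6146.7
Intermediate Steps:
D(C) = 8 (D(C) = 2*4 = 8)
b(N) = 153/104 (b(N) = -11/(-13) + 5/8 = -11*(-1/13) + 5*(⅛) = 11/13 + 5/8 = 153/104)
(3068 + 4521)*(b(-31) + (-1510 - 1955)/(1545 + J(-12, -26))) = (3068 + 4521)*(153/104 + (-1510 - 1955)/(1545 - 26)) = 7589*(153/104 - 3465/1519) = 7589*(153/104 - 3465*1/1519) = 7589*(153/104 - 495/217) = 7589*(-18279/22568) = -138719331/22568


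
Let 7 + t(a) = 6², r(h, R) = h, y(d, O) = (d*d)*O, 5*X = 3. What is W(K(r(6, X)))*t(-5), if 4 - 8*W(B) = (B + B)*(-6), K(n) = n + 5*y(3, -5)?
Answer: -9512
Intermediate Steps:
X = ⅗ (X = (⅕)*3 = ⅗ ≈ 0.60000)
y(d, O) = O*d² (y(d, O) = d²*O = O*d²)
K(n) = -225 + n (K(n) = n + 5*(-5*3²) = n + 5*(-5*9) = n + 5*(-45) = n - 225 = -225 + n)
W(B) = ½ + 3*B/2 (W(B) = ½ - (B + B)*(-6)/8 = ½ - 2*B*(-6)/8 = ½ - (-3)*B/2 = ½ + 3*B/2)
t(a) = 29 (t(a) = -7 + 6² = -7 + 36 = 29)
W(K(r(6, X)))*t(-5) = (½ + 3*(-225 + 6)/2)*29 = (½ + (3/2)*(-219))*29 = (½ - 657/2)*29 = -328*29 = -9512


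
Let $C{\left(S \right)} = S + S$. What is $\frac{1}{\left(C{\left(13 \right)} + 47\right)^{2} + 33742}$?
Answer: $\frac{1}{39071} \approx 2.5594 \cdot 10^{-5}$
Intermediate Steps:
$C{\left(S \right)} = 2 S$
$\frac{1}{\left(C{\left(13 \right)} + 47\right)^{2} + 33742} = \frac{1}{\left(2 \cdot 13 + 47\right)^{2} + 33742} = \frac{1}{\left(26 + 47\right)^{2} + 33742} = \frac{1}{73^{2} + 33742} = \frac{1}{5329 + 33742} = \frac{1}{39071}$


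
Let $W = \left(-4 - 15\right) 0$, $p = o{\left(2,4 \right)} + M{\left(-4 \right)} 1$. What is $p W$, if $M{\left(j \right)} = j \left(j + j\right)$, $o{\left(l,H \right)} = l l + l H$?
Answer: $0$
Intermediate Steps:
$o{\left(l,H \right)} = l^{2} + H l$
$M{\left(j \right)} = 2 j^{2}$ ($M{\left(j \right)} = j 2 j = 2 j^{2}$)
$p = 44$ ($p = 2 \left(4 + 2\right) + 2 \left(-4\right)^{2} \cdot 1 = 2 \cdot 6 + 2 \cdot 16 \cdot 1 = 12 + 32 \cdot 1 = 12 + 32 = 44$)
$W = 0$ ($W = \left(-19\right) 0 = 0$)
$p W = 44 \cdot 0 = 0$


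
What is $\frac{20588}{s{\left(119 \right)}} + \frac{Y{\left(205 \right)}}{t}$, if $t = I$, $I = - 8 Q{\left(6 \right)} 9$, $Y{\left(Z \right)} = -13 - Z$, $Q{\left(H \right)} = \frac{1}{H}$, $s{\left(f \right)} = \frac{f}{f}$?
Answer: $\frac{123637}{6} \approx 20606.0$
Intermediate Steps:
$s{\left(f \right)} = 1$
$I = -12$ ($I = - \frac{8}{6} \cdot 9 = \left(-8\right) \frac{1}{6} \cdot 9 = \left(- \frac{4}{3}\right) 9 = -12$)
$t = -12$
$\frac{20588}{s{\left(119 \right)}} + \frac{Y{\left(205 \right)}}{t} = \frac{20588}{1} + \frac{-13 - 205}{-12} = 20588 \cdot 1 + \left(-13 - 205\right) \left(- \frac{1}{12}\right) = 20588 - - \frac{109}{6} = 20588 + \frac{109}{6} = \frac{123637}{6}$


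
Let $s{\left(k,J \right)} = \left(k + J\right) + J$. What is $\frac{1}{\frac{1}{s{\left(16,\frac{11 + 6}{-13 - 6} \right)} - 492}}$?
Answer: $- \frac{9078}{19} \approx -477.79$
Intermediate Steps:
$s{\left(k,J \right)} = k + 2 J$ ($s{\left(k,J \right)} = \left(J + k\right) + J = k + 2 J$)
$\frac{1}{\frac{1}{s{\left(16,\frac{11 + 6}{-13 - 6} \right)} - 492}} = \frac{1}{\frac{1}{\left(16 + 2 \frac{11 + 6}{-13 - 6}\right) - 492}} = \frac{1}{\frac{1}{\left(16 + 2 \frac{17}{-19}\right) - 492}} = \frac{1}{\frac{1}{\left(16 + 2 \cdot 17 \left(- \frac{1}{19}\right)\right) - 492}} = \frac{1}{\frac{1}{\left(16 + 2 \left(- \frac{17}{19}\right)\right) - 492}} = \frac{1}{\frac{1}{\left(16 - \frac{34}{19}\right) - 492}} = \frac{1}{\frac{1}{\frac{270}{19} - 492}} = \frac{1}{\frac{1}{- \frac{9078}{19}}} = \frac{1}{- \frac{19}{9078}} = - \frac{9078}{19}$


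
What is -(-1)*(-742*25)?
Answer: -18550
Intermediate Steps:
-(-1)*(-742*25) = -(-1)*(-18550) = -1*18550 = -18550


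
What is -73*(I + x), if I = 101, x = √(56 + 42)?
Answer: -7373 - 511*√2 ≈ -8095.7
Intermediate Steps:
x = 7*√2 (x = √98 = 7*√2 ≈ 9.8995)
-73*(I + x) = -73*(101 + 7*√2) = -7373 - 511*√2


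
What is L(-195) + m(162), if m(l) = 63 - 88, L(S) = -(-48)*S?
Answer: -9385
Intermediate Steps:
L(S) = 48*S
m(l) = -25
L(-195) + m(162) = 48*(-195) - 25 = -9360 - 25 = -9385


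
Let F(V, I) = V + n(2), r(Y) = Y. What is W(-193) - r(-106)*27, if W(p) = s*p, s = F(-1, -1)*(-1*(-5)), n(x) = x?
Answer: 1897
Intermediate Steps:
F(V, I) = 2 + V (F(V, I) = V + 2 = 2 + V)
s = 5 (s = (2 - 1)*(-1*(-5)) = 1*5 = 5)
W(p) = 5*p
W(-193) - r(-106)*27 = 5*(-193) - (-106)*27 = -965 - 1*(-2862) = -965 + 2862 = 1897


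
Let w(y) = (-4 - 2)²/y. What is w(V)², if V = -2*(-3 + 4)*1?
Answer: 324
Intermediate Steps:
V = -2 (V = -2*1*1 = -2*1 = -2)
w(y) = 36/y (w(y) = (-6)²/y = 36/y)
w(V)² = (36/(-2))² = (36*(-½))² = (-18)² = 324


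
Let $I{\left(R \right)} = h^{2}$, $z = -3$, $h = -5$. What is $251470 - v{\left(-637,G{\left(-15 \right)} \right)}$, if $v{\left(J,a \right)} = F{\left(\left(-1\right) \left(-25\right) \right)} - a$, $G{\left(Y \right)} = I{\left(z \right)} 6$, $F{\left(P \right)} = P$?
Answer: $251595$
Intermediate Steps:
$I{\left(R \right)} = 25$ ($I{\left(R \right)} = \left(-5\right)^{2} = 25$)
$G{\left(Y \right)} = 150$ ($G{\left(Y \right)} = 25 \cdot 6 = 150$)
$v{\left(J,a \right)} = 25 - a$ ($v{\left(J,a \right)} = \left(-1\right) \left(-25\right) - a = 25 - a$)
$251470 - v{\left(-637,G{\left(-15 \right)} \right)} = 251470 - \left(25 - 150\right) = 251470 - -125 = 251470 + 125 = 251595$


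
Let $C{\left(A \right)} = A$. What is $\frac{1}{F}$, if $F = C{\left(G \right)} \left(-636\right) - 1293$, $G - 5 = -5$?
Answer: $- \frac{1}{1293} \approx -0.0007734$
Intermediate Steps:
$G = 0$ ($G = 5 - 5 = 0$)
$F = -1293$ ($F = 0 \left(-636\right) - 1293 = 0 - 1293 = -1293$)
$\frac{1}{F} = \frac{1}{-1293} = - \frac{1}{1293}$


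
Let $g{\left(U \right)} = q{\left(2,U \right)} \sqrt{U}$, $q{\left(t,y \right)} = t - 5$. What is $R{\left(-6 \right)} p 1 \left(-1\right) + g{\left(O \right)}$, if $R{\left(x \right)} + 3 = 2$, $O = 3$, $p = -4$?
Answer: $-4 - 3 \sqrt{3} \approx -9.1962$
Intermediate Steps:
$R{\left(x \right)} = -1$ ($R{\left(x \right)} = -3 + 2 = -1$)
$q{\left(t,y \right)} = -5 + t$
$g{\left(U \right)} = - 3 \sqrt{U}$ ($g{\left(U \right)} = \left(-5 + 2\right) \sqrt{U} = - 3 \sqrt{U}$)
$R{\left(-6 \right)} p 1 \left(-1\right) + g{\left(O \right)} = - \left(-4\right) 1 \left(-1\right) - 3 \sqrt{3} = - \left(-4\right) \left(-1\right) - 3 \sqrt{3} = \left(-1\right) 4 - 3 \sqrt{3} = -4 - 3 \sqrt{3}$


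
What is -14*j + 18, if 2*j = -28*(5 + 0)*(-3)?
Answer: -2922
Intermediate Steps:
j = 210 (j = (-28*(5 + 0)*(-3))/2 = (-140*(-3))/2 = (-28*(-15))/2 = (1/2)*420 = 210)
-14*j + 18 = -14*210 + 18 = -2940 + 18 = -2922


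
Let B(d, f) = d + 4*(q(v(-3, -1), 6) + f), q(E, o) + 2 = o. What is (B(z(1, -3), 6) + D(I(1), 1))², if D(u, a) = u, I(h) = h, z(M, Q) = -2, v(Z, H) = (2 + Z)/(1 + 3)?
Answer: 1521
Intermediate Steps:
v(Z, H) = ½ + Z/4 (v(Z, H) = (2 + Z)/4 = (2 + Z)*(¼) = ½ + Z/4)
q(E, o) = -2 + o
B(d, f) = 16 + d + 4*f (B(d, f) = d + 4*((-2 + 6) + f) = d + 4*(4 + f) = d + (16 + 4*f) = 16 + d + 4*f)
(B(z(1, -3), 6) + D(I(1), 1))² = ((16 - 2 + 4*6) + 1)² = ((16 - 2 + 24) + 1)² = (38 + 1)² = 39² = 1521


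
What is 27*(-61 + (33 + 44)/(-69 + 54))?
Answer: -8928/5 ≈ -1785.6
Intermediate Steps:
27*(-61 + (33 + 44)/(-69 + 54)) = 27*(-61 + 77/(-15)) = 27*(-61 + 77*(-1/15)) = 27*(-61 - 77/15) = 27*(-992/15) = -8928/5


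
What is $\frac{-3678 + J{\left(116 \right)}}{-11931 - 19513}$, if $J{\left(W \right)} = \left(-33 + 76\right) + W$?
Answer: $\frac{3519}{31444} \approx 0.11191$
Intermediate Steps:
$J{\left(W \right)} = 43 + W$
$\frac{-3678 + J{\left(116 \right)}}{-11931 - 19513} = \frac{-3678 + \left(43 + 116\right)}{-11931 - 19513} = \frac{-3678 + 159}{-31444} = \left(-3519\right) \left(- \frac{1}{31444}\right) = \frac{3519}{31444}$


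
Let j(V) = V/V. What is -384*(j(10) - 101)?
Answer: 38400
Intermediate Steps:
j(V) = 1
-384*(j(10) - 101) = -384*(1 - 101) = -384*(-100) = 38400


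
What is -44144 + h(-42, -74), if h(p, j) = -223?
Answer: -44367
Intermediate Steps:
-44144 + h(-42, -74) = -44144 - 223 = -44367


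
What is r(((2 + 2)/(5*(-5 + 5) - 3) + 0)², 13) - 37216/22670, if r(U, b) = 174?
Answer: 1953682/11335 ≈ 172.36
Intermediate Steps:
r(((2 + 2)/(5*(-5 + 5) - 3) + 0)², 13) - 37216/22670 = 174 - 37216/22670 = 174 - 37216*1/22670 = 174 - 18608/11335 = 1953682/11335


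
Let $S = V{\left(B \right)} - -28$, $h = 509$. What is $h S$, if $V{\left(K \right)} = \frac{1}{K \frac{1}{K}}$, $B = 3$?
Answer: $14761$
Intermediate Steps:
$V{\left(K \right)} = 1$ ($V{\left(K \right)} = 1^{-1} = 1$)
$S = 29$ ($S = 1 - -28 = 1 + 28 = 29$)
$h S = 509 \cdot 29 = 14761$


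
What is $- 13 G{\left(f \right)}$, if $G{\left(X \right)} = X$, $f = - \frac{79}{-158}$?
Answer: $- \frac{13}{2} \approx -6.5$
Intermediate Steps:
$f = \frac{1}{2}$ ($f = \left(-79\right) \left(- \frac{1}{158}\right) = \frac{1}{2} \approx 0.5$)
$- 13 G{\left(f \right)} = \left(-13\right) \frac{1}{2} = - \frac{13}{2}$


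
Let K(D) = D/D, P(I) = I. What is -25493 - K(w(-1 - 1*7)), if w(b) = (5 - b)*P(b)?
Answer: -25494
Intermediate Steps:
w(b) = b*(5 - b) (w(b) = (5 - b)*b = b*(5 - b))
K(D) = 1
-25493 - K(w(-1 - 1*7)) = -25493 - 1*1 = -25493 - 1 = -25494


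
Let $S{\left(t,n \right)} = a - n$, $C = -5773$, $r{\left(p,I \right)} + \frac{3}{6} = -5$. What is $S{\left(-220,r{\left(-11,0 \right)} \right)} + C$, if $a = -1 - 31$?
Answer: $- \frac{11599}{2} \approx -5799.5$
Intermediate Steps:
$r{\left(p,I \right)} = - \frac{11}{2}$ ($r{\left(p,I \right)} = - \frac{1}{2} - 5 = - \frac{11}{2}$)
$a = -32$
$S{\left(t,n \right)} = -32 - n$
$S{\left(-220,r{\left(-11,0 \right)} \right)} + C = \left(-32 - - \frac{11}{2}\right) - 5773 = \left(-32 + \frac{11}{2}\right) - 5773 = - \frac{53}{2} - 5773 = - \frac{11599}{2}$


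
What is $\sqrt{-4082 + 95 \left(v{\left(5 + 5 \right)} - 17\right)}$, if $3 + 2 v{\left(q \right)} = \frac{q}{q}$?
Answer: $4 i \sqrt{362} \approx 76.105 i$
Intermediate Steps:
$v{\left(q \right)} = -1$ ($v{\left(q \right)} = - \frac{3}{2} + \frac{q \frac{1}{q}}{2} = - \frac{3}{2} + \frac{1}{2} \cdot 1 = - \frac{3}{2} + \frac{1}{2} = -1$)
$\sqrt{-4082 + 95 \left(v{\left(5 + 5 \right)} - 17\right)} = \sqrt{-4082 + 95 \left(-1 - 17\right)} = \sqrt{-4082 + 95 \left(-18\right)} = \sqrt{-4082 - 1710} = \sqrt{-5792} = 4 i \sqrt{362}$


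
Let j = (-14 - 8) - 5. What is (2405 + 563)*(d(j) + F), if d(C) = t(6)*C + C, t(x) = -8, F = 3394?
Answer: 10634344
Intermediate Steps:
j = -27 (j = -22 - 5 = -27)
d(C) = -7*C (d(C) = -8*C + C = -7*C)
(2405 + 563)*(d(j) + F) = (2405 + 563)*(-7*(-27) + 3394) = 2968*(189 + 3394) = 2968*3583 = 10634344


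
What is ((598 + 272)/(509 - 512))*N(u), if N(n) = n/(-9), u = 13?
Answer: 3770/9 ≈ 418.89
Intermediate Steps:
N(n) = -n/9 (N(n) = n*(-⅑) = -n/9)
((598 + 272)/(509 - 512))*N(u) = ((598 + 272)/(509 - 512))*(-⅑*13) = (870/(-3))*(-13/9) = (870*(-⅓))*(-13/9) = -290*(-13/9) = 3770/9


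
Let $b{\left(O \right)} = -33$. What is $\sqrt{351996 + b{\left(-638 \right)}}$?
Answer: $3 \sqrt{39107} \approx 593.26$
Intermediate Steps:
$\sqrt{351996 + b{\left(-638 \right)}} = \sqrt{351996 - 33} = \sqrt{351963} = 3 \sqrt{39107}$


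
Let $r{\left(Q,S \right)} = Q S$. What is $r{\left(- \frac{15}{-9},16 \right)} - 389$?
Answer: $- \frac{1087}{3} \approx -362.33$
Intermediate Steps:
$r{\left(- \frac{15}{-9},16 \right)} - 389 = - \frac{15}{-9} \cdot 16 - 389 = \left(-15\right) \left(- \frac{1}{9}\right) 16 - 389 = \frac{5}{3} \cdot 16 - 389 = \frac{80}{3} - 389 = - \frac{1087}{3}$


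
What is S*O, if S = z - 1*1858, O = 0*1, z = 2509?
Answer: 0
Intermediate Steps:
O = 0
S = 651 (S = 2509 - 1*1858 = 2509 - 1858 = 651)
S*O = 651*0 = 0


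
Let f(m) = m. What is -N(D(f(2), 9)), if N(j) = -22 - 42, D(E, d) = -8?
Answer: 64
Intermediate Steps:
N(j) = -64
-N(D(f(2), 9)) = -1*(-64) = 64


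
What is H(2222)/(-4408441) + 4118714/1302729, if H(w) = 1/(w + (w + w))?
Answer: 40345093230915785/12760954744656558 ≈ 3.1616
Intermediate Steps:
H(w) = 1/(3*w) (H(w) = 1/(w + 2*w) = 1/(3*w))
H(2222)/(-4408441) + 4118714/1302729 = ((⅓)/2222)/(-4408441) + 4118714/1302729 = ((⅓)*(1/2222))*(-1/4408441) + 4118714*(1/1302729) = (1/6666)*(-1/4408441) + 4118714/1302729 = -1/29386667706 + 4118714/1302729 = 40345093230915785/12760954744656558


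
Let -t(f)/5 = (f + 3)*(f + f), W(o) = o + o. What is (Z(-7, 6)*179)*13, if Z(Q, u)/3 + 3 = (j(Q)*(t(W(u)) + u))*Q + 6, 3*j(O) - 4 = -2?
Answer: 58465875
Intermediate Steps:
W(o) = 2*o
t(f) = -10*f*(3 + f) (t(f) = -5*(f + 3)*(f + f) = -5*(3 + f)*2*f = -10*f*(3 + f))
j(O) = ⅔ (j(O) = 4/3 + (⅓)*(-2) = 4/3 - ⅔ = ⅔)
Z(Q, u) = 9 + 3*Q*(2*u/3 - 40*u*(3 + 2*u)/3) (Z(Q, u) = -9 + 3*((2*(-10*2*u*(3 + 2*u) + u)/3)*Q + 6) = -9 + 3*((2*(-20*u*(3 + 2*u) + u)/3)*Q + 6) = -9 + 3*((2*(u - 20*u*(3 + 2*u))/3)*Q + 6) = -9 + 3*((2*u/3 - 40*u*(3 + 2*u)/3)*Q + 6) = -9 + 3*(Q*(2*u/3 - 40*u*(3 + 2*u)/3) + 6) = -9 + 3*(6 + Q*(2*u/3 - 40*u*(3 + 2*u)/3)) = -9 + (18 + 3*Q*(2*u/3 - 40*u*(3 + 2*u)/3)) = 9 + 3*Q*(2*u/3 - 40*u*(3 + 2*u)/3))
(Z(-7, 6)*179)*13 = ((9 - 118*(-7)*6 - 80*(-7)*6²)*179)*13 = ((9 + 4956 - 80*(-7)*36)*179)*13 = ((9 + 4956 + 20160)*179)*13 = (25125*179)*13 = 4497375*13 = 58465875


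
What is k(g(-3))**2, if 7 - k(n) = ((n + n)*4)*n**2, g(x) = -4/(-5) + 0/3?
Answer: 131769/15625 ≈ 8.4332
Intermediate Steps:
g(x) = 4/5 (g(x) = -4*(-1/5) + 0*(1/3) = 4/5 + 0 = 4/5)
k(n) = 7 - 8*n**3 (k(n) = 7 - (n + n)*4*n**2 = 7 - (2*n)*4*n**2 = 7 - 8*n*n**2 = 7 - 8*n**3)
k(g(-3))**2 = (7 - 8*(4/5)**3)**2 = (7 - 8*64/125)**2 = (7 - 512/125)**2 = (363/125)**2 = 131769/15625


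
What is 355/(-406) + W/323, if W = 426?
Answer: 58291/131138 ≈ 0.44450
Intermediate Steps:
355/(-406) + W/323 = 355/(-406) + 426/323 = 355*(-1/406) + 426*(1/323) = -355/406 + 426/323 = 58291/131138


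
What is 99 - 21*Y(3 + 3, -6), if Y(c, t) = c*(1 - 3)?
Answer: 351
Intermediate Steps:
Y(c, t) = -2*c (Y(c, t) = c*(-2) = -2*c)
99 - 21*Y(3 + 3, -6) = 99 - (-42)*(3 + 3) = 99 - (-42)*6 = 99 - 21*(-12) = 99 + 252 = 351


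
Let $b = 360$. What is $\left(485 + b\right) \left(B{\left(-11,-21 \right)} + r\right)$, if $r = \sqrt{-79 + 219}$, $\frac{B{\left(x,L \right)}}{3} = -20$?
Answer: $-50700 + 1690 \sqrt{35} \approx -40702.0$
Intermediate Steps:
$B{\left(x,L \right)} = -60$ ($B{\left(x,L \right)} = 3 \left(-20\right) = -60$)
$r = 2 \sqrt{35}$ ($r = \sqrt{140} = 2 \sqrt{35} \approx 11.832$)
$\left(485 + b\right) \left(B{\left(-11,-21 \right)} + r\right) = \left(485 + 360\right) \left(-60 + 2 \sqrt{35}\right) = 845 \left(-60 + 2 \sqrt{35}\right) = -50700 + 1690 \sqrt{35}$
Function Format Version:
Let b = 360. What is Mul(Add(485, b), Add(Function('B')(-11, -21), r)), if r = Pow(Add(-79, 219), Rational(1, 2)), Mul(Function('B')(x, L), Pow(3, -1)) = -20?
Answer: Add(-50700, Mul(1690, Pow(35, Rational(1, 2)))) ≈ -40702.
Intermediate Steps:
Function('B')(x, L) = -60 (Function('B')(x, L) = Mul(3, -20) = -60)
r = Mul(2, Pow(35, Rational(1, 2))) (r = Pow(140, Rational(1, 2)) = Mul(2, Pow(35, Rational(1, 2))) ≈ 11.832)
Mul(Add(485, b), Add(Function('B')(-11, -21), r)) = Mul(Add(485, 360), Add(-60, Mul(2, Pow(35, Rational(1, 2))))) = Mul(845, Add(-60, Mul(2, Pow(35, Rational(1, 2))))) = Add(-50700, Mul(1690, Pow(35, Rational(1, 2))))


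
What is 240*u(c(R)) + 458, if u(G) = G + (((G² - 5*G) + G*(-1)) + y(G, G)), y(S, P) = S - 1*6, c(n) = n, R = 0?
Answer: -982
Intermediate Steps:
y(S, P) = -6 + S (y(S, P) = S - 6 = -6 + S)
u(G) = -6 + G² - 4*G (u(G) = G + (((G² - 5*G) + G*(-1)) + (-6 + G)) = G + (((G² - 5*G) - G) + (-6 + G)) = G + ((G² - 6*G) + (-6 + G)) = G + (-6 + G² - 5*G) = -6 + G² - 4*G)
240*u(c(R)) + 458 = 240*(-6 + 0² - 4*0) + 458 = 240*(-6 + 0 + 0) + 458 = 240*(-6) + 458 = -1440 + 458 = -982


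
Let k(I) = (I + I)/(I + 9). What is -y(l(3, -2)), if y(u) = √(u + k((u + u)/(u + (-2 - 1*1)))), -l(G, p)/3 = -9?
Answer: -√685/5 ≈ -5.2345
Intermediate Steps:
l(G, p) = 27 (l(G, p) = -3*(-9) = 27)
k(I) = 2*I/(9 + I) (k(I) = (2*I)/(9 + I) = 2*I/(9 + I))
y(u) = √(u + 4*u/((-3 + u)*(9 + 2*u/(-3 + u)))) (y(u) = √(u + 2*((u + u)/(u + (-2 - 1*1)))/(9 + (u + u)/(u + (-2 - 1*1)))) = √(u + 2*((2*u)/(u + (-2 - 1)))/(9 + (2*u)/(u + (-2 - 1)))) = √(u + 2*((2*u)/(u - 3))/(9 + (2*u)/(u - 3))) = √(u + 2*((2*u)/(-3 + u))/(9 + (2*u)/(-3 + u))) = √(u + 2*(2*u/(-3 + u))/(9 + 2*u/(-3 + u))) = √(u + 4*u/((-3 + u)*(9 + 2*u/(-3 + u)))))
-y(l(3, -2)) = -√(27*(-23 + 11*27)/(-27 + 11*27)) = -√(27*(-23 + 297)/(-27 + 297)) = -√(27*274/270) = -√(27*(1/270)*274) = -√(137/5) = -√685/5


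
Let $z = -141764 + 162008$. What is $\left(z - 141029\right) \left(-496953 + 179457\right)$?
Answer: $38348754360$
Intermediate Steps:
$z = 20244$
$\left(z - 141029\right) \left(-496953 + 179457\right) = \left(20244 - 141029\right) \left(-496953 + 179457\right) = \left(-120785\right) \left(-317496\right) = 38348754360$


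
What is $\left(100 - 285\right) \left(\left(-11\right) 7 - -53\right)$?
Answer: $4440$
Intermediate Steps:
$\left(100 - 285\right) \left(\left(-11\right) 7 - -53\right) = - 185 \left(-77 + 53\right) = \left(-185\right) \left(-24\right) = 4440$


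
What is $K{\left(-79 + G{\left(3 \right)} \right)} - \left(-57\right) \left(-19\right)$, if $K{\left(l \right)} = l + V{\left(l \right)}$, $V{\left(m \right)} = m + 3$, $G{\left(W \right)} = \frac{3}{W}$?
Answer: $-1236$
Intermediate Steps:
$V{\left(m \right)} = 3 + m$
$K{\left(l \right)} = 3 + 2 l$ ($K{\left(l \right)} = l + \left(3 + l\right) = 3 + 2 l$)
$K{\left(-79 + G{\left(3 \right)} \right)} - \left(-57\right) \left(-19\right) = \left(3 + 2 \left(-79 + \frac{3}{3}\right)\right) - \left(-57\right) \left(-19\right) = \left(3 + 2 \left(-79 + 3 \cdot \frac{1}{3}\right)\right) - 1083 = \left(3 + 2 \left(-79 + 1\right)\right) - 1083 = \left(3 + 2 \left(-78\right)\right) - 1083 = \left(3 - 156\right) - 1083 = -153 - 1083 = -1236$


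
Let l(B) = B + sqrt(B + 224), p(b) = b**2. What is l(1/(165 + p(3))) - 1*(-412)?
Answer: 71689/174 + sqrt(6781998)/174 ≈ 426.97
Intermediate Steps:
l(B) = B + sqrt(224 + B)
l(1/(165 + p(3))) - 1*(-412) = (1/(165 + 3**2) + sqrt(224 + 1/(165 + 3**2))) - 1*(-412) = (1/(165 + 9) + sqrt(224 + 1/(165 + 9))) + 412 = (1/174 + sqrt(224 + 1/174)) + 412 = (1/174 + sqrt(38977/174)) + 412 = (1/174 + sqrt(6781998)/174) + 412 = 71689/174 + sqrt(6781998)/174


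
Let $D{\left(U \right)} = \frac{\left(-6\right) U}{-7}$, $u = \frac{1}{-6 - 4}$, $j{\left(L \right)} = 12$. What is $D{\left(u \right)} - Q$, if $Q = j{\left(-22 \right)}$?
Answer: $- \frac{423}{35} \approx -12.086$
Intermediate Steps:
$Q = 12$
$u = - \frac{1}{10}$ ($u = \frac{1}{-10} = - \frac{1}{10} \approx -0.1$)
$D{\left(U \right)} = \frac{6 U}{7}$ ($D{\left(U \right)} = - 6 U \left(- \frac{1}{7}\right) = \frac{6 U}{7}$)
$D{\left(u \right)} - Q = \frac{6}{7} \left(- \frac{1}{10}\right) - 12 = - \frac{3}{35} - 12 = - \frac{423}{35}$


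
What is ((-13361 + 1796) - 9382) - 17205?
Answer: -38152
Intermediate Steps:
((-13361 + 1796) - 9382) - 17205 = (-11565 - 9382) - 17205 = -20947 - 17205 = -38152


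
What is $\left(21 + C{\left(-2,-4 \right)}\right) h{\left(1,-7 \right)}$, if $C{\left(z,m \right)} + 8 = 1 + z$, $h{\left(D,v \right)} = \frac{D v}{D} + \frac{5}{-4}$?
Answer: $-99$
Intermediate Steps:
$h{\left(D,v \right)} = - \frac{5}{4} + v$ ($h{\left(D,v \right)} = v + 5 \left(- \frac{1}{4}\right) = v - \frac{5}{4} = - \frac{5}{4} + v$)
$C{\left(z,m \right)} = -7 + z$ ($C{\left(z,m \right)} = -8 + \left(1 + z\right) = -7 + z$)
$\left(21 + C{\left(-2,-4 \right)}\right) h{\left(1,-7 \right)} = \left(21 - 9\right) \left(- \frac{5}{4} - 7\right) = \left(21 - 9\right) \left(- \frac{33}{4}\right) = 12 \left(- \frac{33}{4}\right) = -99$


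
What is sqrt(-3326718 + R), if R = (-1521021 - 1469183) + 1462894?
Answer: 2*I*sqrt(1213507) ≈ 2203.2*I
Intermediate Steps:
R = -1527310 (R = -2990204 + 1462894 = -1527310)
sqrt(-3326718 + R) = sqrt(-3326718 - 1527310) = sqrt(-4854028) = 2*I*sqrt(1213507)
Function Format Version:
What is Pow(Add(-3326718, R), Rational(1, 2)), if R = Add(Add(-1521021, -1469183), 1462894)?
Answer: Mul(2, I, Pow(1213507, Rational(1, 2))) ≈ Mul(2203.2, I)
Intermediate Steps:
R = -1527310 (R = Add(-2990204, 1462894) = -1527310)
Pow(Add(-3326718, R), Rational(1, 2)) = Pow(Add(-3326718, -1527310), Rational(1, 2)) = Pow(-4854028, Rational(1, 2)) = Mul(2, I, Pow(1213507, Rational(1, 2)))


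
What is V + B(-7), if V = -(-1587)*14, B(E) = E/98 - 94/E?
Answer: 311239/14 ≈ 22231.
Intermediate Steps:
B(E) = -94/E + E/98 (B(E) = E*(1/98) - 94/E = E/98 - 94/E = -94/E + E/98)
V = 22218 (V = -1*(-22218) = 22218)
V + B(-7) = 22218 + (-94/(-7) + (1/98)*(-7)) = 22218 + (-94*(-⅐) - 1/14) = 22218 + (94/7 - 1/14) = 22218 + 187/14 = 311239/14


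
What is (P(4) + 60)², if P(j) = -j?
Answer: 3136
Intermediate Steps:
(P(4) + 60)² = (-1*4 + 60)² = (-4 + 60)² = 56² = 3136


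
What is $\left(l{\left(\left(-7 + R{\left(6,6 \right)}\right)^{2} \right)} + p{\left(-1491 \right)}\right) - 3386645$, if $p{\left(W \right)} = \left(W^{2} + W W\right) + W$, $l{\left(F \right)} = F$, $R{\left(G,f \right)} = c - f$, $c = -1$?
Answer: $1058222$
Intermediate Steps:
$R{\left(G,f \right)} = -1 - f$
$p{\left(W \right)} = W + 2 W^{2}$ ($p{\left(W \right)} = \left(W^{2} + W^{2}\right) + W = 2 W^{2} + W = W + 2 W^{2}$)
$\left(l{\left(\left(-7 + R{\left(6,6 \right)}\right)^{2} \right)} + p{\left(-1491 \right)}\right) - 3386645 = \left(\left(-7 - 7\right)^{2} - 1491 \left(1 + 2 \left(-1491\right)\right)\right) - 3386645 = \left(\left(-7 - 7\right)^{2} - 1491 \left(1 - 2982\right)\right) - 3386645 = \left(\left(-7 - 7\right)^{2} - -4444671\right) - 3386645 = \left(\left(-14\right)^{2} + 4444671\right) - 3386645 = \left(196 + 4444671\right) - 3386645 = 4444867 - 3386645 = 1058222$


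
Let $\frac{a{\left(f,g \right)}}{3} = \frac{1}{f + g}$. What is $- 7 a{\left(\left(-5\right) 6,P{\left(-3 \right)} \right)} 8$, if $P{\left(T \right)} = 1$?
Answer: $\frac{168}{29} \approx 5.7931$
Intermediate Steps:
$a{\left(f,g \right)} = \frac{3}{f + g}$
$- 7 a{\left(\left(-5\right) 6,P{\left(-3 \right)} \right)} 8 = - 7 \frac{3}{\left(-5\right) 6 + 1} \cdot 8 = - 7 \frac{3}{-30 + 1} \cdot 8 = - 7 \frac{3}{-29} \cdot 8 = - 7 \cdot 3 \left(- \frac{1}{29}\right) 8 = \left(-7\right) \left(- \frac{3}{29}\right) 8 = \frac{21}{29} \cdot 8 = \frac{168}{29}$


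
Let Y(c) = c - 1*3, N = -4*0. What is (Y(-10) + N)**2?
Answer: 169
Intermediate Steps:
N = 0
Y(c) = -3 + c (Y(c) = c - 3 = -3 + c)
(Y(-10) + N)**2 = ((-3 - 10) + 0)**2 = (-13 + 0)**2 = (-13)**2 = 169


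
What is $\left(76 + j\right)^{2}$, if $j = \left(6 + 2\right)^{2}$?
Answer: $19600$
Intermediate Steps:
$j = 64$ ($j = 8^{2} = 64$)
$\left(76 + j\right)^{2} = \left(76 + 64\right)^{2} = 140^{2} = 19600$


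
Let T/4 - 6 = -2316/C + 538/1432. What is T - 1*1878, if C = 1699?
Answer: -565041559/304121 ≈ -1857.9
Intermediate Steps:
T = 6097679/304121 (T = 24 + 4*(-2316/1699 + 538/1432) = 24 + 4*(-2316*1/1699 + 538*(1/1432)) = 24 + 4*(-2316/1699 + 269/716) = 24 + 4*(-1201225/1216484) = 24 - 1201225/304121 = 6097679/304121 ≈ 20.050)
T - 1*1878 = 6097679/304121 - 1*1878 = 6097679/304121 - 1878 = -565041559/304121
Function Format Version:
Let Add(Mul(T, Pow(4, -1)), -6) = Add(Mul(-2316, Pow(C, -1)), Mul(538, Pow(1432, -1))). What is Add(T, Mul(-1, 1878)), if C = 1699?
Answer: Rational(-565041559, 304121) ≈ -1857.9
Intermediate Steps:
T = Rational(6097679, 304121) (T = Add(24, Mul(4, Add(Mul(-2316, Pow(1699, -1)), Mul(538, Pow(1432, -1))))) = Add(24, Mul(4, Add(Mul(-2316, Rational(1, 1699)), Mul(538, Rational(1, 1432))))) = Add(24, Mul(4, Add(Rational(-2316, 1699), Rational(269, 716)))) = Add(24, Mul(4, Rational(-1201225, 1216484))) = Add(24, Rational(-1201225, 304121)) = Rational(6097679, 304121) ≈ 20.050)
Add(T, Mul(-1, 1878)) = Add(Rational(6097679, 304121), Mul(-1, 1878)) = Add(Rational(6097679, 304121), -1878) = Rational(-565041559, 304121)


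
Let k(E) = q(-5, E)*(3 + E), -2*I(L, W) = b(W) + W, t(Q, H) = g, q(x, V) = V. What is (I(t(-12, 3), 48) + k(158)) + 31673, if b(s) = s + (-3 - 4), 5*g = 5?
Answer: 114133/2 ≈ 57067.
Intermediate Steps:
g = 1 (g = (1/5)*5 = 1)
t(Q, H) = 1
b(s) = -7 + s (b(s) = s - 7 = -7 + s)
I(L, W) = 7/2 - W (I(L, W) = -((-7 + W) + W)/2 = -(-7 + 2*W)/2 = 7/2 - W)
k(E) = E*(3 + E)
(I(t(-12, 3), 48) + k(158)) + 31673 = ((7/2 - 1*48) + 158*(3 + 158)) + 31673 = ((7/2 - 48) + 158*161) + 31673 = (-89/2 + 25438) + 31673 = 50787/2 + 31673 = 114133/2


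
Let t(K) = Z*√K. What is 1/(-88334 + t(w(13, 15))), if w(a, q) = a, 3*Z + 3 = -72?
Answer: -88334/7802887431 + 25*√13/7802887431 ≈ -1.1309e-5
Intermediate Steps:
Z = -25 (Z = -1 + (⅓)*(-72) = -1 - 24 = -25)
t(K) = -25*√K
1/(-88334 + t(w(13, 15))) = 1/(-88334 - 25*√13)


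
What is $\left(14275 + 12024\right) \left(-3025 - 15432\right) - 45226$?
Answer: $-485445869$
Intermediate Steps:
$\left(14275 + 12024\right) \left(-3025 - 15432\right) - 45226 = 26299 \left(-18457\right) - 45226 = -485400643 - 45226 = -485445869$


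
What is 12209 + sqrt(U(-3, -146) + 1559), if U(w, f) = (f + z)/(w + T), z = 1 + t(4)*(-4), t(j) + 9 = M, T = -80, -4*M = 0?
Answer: 12209 + sqrt(10748998)/83 ≈ 12249.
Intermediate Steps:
M = 0 (M = -1/4*0 = 0)
t(j) = -9 (t(j) = -9 + 0 = -9)
z = 37 (z = 1 - 9*(-4) = 1 + 36 = 37)
U(w, f) = (37 + f)/(-80 + w) (U(w, f) = (f + 37)/(w - 80) = (37 + f)/(-80 + w))
12209 + sqrt(U(-3, -146) + 1559) = 12209 + sqrt((37 - 146)/(-80 - 3) + 1559) = 12209 + sqrt(-109/(-83) + 1559) = 12209 + sqrt(-1/83*(-109) + 1559) = 12209 + sqrt(109/83 + 1559) = 12209 + sqrt(129506/83) = 12209 + sqrt(10748998)/83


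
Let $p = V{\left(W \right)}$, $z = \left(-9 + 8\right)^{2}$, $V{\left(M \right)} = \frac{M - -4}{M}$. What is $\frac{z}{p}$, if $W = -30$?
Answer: $\frac{15}{13} \approx 1.1538$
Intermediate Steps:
$V{\left(M \right)} = \frac{4 + M}{M}$ ($V{\left(M \right)} = \frac{M + 4}{M} = \frac{4 + M}{M}$)
$z = 1$ ($z = \left(-1\right)^{2} = 1$)
$p = \frac{13}{15}$ ($p = \frac{4 - 30}{-30} = \left(- \frac{1}{30}\right) \left(-26\right) = \frac{13}{15} \approx 0.86667$)
$\frac{z}{p} = 1 \frac{1}{\frac{13}{15}} = 1 \cdot \frac{15}{13} = \frac{15}{13}$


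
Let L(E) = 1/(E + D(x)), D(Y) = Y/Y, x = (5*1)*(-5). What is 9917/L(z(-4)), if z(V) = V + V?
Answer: -69419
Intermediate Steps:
z(V) = 2*V
x = -25 (x = 5*(-5) = -25)
D(Y) = 1
L(E) = 1/(1 + E) (L(E) = 1/(E + 1) = 1/(1 + E))
9917/L(z(-4)) = 9917/(1/(1 + 2*(-4))) = 9917/(1/(1 - 8)) = 9917/(1/(-7)) = 9917/(-1/7) = 9917*(-7) = -69419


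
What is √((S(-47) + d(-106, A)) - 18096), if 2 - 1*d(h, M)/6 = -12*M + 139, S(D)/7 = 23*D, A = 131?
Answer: I*√17053 ≈ 130.59*I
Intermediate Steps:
S(D) = 161*D (S(D) = 7*(23*D) = 161*D)
d(h, M) = -822 + 72*M (d(h, M) = 12 - 6*(-12*M + 139) = 12 - 6*(139 - 12*M) = 12 + (-834 + 72*M) = -822 + 72*M)
√((S(-47) + d(-106, A)) - 18096) = √((161*(-47) + (-822 + 72*131)) - 18096) = √((-7567 + (-822 + 9432)) - 18096) = √((-7567 + 8610) - 18096) = √(1043 - 18096) = √(-17053) = I*√17053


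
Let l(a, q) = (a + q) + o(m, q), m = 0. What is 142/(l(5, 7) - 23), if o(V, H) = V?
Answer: -142/11 ≈ -12.909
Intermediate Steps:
l(a, q) = a + q (l(a, q) = (a + q) + 0 = a + q)
142/(l(5, 7) - 23) = 142/((5 + 7) - 23) = 142/(12 - 23) = 142/(-11) = 142*(-1/11) = -142/11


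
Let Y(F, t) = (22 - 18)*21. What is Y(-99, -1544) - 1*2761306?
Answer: -2761222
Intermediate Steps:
Y(F, t) = 84 (Y(F, t) = 4*21 = 84)
Y(-99, -1544) - 1*2761306 = 84 - 1*2761306 = 84 - 2761306 = -2761222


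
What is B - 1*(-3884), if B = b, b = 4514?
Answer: 8398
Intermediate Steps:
B = 4514
B - 1*(-3884) = 4514 - 1*(-3884) = 4514 + 3884 = 8398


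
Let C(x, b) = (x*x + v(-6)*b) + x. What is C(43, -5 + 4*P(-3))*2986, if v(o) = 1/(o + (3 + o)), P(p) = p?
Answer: 50896370/9 ≈ 5.6552e+6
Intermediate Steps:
v(o) = 1/(3 + 2*o)
C(x, b) = x + x² - b/9 (C(x, b) = (x*x + b/(3 + 2*(-6))) + x = (x² + b/(3 - 12)) + x = (x² + b/(-9)) + x = (x² - b/9) + x = x + x² - b/9)
C(43, -5 + 4*P(-3))*2986 = (43 + 43² - (-5 + 4*(-3))/9)*2986 = (43 + 1849 - (-5 - 12)/9)*2986 = (43 + 1849 - ⅑*(-17))*2986 = (43 + 1849 + 17/9)*2986 = (17045/9)*2986 = 50896370/9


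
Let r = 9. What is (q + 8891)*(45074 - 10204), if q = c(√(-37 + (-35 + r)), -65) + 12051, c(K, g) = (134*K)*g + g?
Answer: 727980990 - 911153100*I*√7 ≈ 7.2798e+8 - 2.4107e+9*I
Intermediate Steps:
c(K, g) = g + 134*K*g (c(K, g) = 134*K*g + g = g + 134*K*g)
q = 11986 - 26130*I*√7 (q = -65*(1 + 134*√(-37 + (-35 + 9))) + 12051 = -65*(1 + 134*√(-37 - 26)) + 12051 = -65*(1 + 134*√(-63)) + 12051 = -65*(1 + 134*(3*I*√7)) + 12051 = -65*(1 + 402*I*√7) + 12051 = (-65 - 26130*I*√7) + 12051 = 11986 - 26130*I*√7 ≈ 11986.0 - 69134.0*I)
(q + 8891)*(45074 - 10204) = ((11986 - 26130*I*√7) + 8891)*(45074 - 10204) = (20877 - 26130*I*√7)*34870 = 727980990 - 911153100*I*√7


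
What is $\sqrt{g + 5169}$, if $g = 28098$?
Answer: $\sqrt{33267} \approx 182.39$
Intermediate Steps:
$\sqrt{g + 5169} = \sqrt{28098 + 5169} = \sqrt{33267}$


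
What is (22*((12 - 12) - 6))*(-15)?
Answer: 1980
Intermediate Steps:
(22*((12 - 12) - 6))*(-15) = (22*(0 - 6))*(-15) = (22*(-6))*(-15) = -132*(-15) = 1980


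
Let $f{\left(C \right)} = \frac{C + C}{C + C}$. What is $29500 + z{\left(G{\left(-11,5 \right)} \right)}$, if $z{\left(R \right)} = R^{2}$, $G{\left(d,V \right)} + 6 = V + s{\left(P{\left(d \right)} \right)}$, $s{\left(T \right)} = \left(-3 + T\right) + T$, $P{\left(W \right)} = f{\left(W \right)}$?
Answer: $29504$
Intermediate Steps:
$f{\left(C \right)} = 1$ ($f{\left(C \right)} = \frac{2 C}{2 C} = 2 C \frac{1}{2 C} = 1$)
$P{\left(W \right)} = 1$
$s{\left(T \right)} = -3 + 2 T$
$G{\left(d,V \right)} = -7 + V$ ($G{\left(d,V \right)} = -6 + \left(V + \left(-3 + 2 \cdot 1\right)\right) = -6 + \left(V + \left(-3 + 2\right)\right) = -6 + \left(V - 1\right) = -6 + \left(-1 + V\right) = -7 + V$)
$29500 + z{\left(G{\left(-11,5 \right)} \right)} = 29500 + \left(-7 + 5\right)^{2} = 29500 + \left(-2\right)^{2} = 29500 + 4 = 29504$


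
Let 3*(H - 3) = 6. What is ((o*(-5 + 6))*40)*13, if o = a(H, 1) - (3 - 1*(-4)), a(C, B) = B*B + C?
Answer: -520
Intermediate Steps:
H = 5 (H = 3 + (1/3)*6 = 3 + 2 = 5)
a(C, B) = C + B**2 (a(C, B) = B**2 + C = C + B**2)
o = -1 (o = (5 + 1**2) - (3 - 1*(-4)) = (5 + 1) - (3 + 4) = 6 - 1*7 = 6 - 7 = -1)
((o*(-5 + 6))*40)*13 = (-(-5 + 6)*40)*13 = (-1*1*40)*13 = -1*40*13 = -40*13 = -520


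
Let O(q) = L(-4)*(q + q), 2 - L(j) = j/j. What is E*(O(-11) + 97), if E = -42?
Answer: -3150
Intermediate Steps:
L(j) = 1 (L(j) = 2 - j/j = 2 - 1*1 = 2 - 1 = 1)
O(q) = 2*q (O(q) = 1*(q + q) = 1*(2*q) = 2*q)
E*(O(-11) + 97) = -42*(2*(-11) + 97) = -42*(-22 + 97) = -42*75 = -3150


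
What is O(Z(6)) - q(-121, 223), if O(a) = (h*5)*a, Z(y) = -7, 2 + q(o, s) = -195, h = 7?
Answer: -48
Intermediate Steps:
q(o, s) = -197 (q(o, s) = -2 - 195 = -197)
O(a) = 35*a (O(a) = (7*5)*a = 35*a)
O(Z(6)) - q(-121, 223) = 35*(-7) - 1*(-197) = -245 + 197 = -48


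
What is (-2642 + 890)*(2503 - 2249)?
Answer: -445008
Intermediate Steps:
(-2642 + 890)*(2503 - 2249) = -1752*254 = -445008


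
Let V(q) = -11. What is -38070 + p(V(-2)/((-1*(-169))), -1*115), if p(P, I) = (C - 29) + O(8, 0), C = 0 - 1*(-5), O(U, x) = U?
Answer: -38086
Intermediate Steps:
C = 5 (C = 0 + 5 = 5)
p(P, I) = -16 (p(P, I) = (5 - 29) + 8 = -24 + 8 = -16)
-38070 + p(V(-2)/((-1*(-169))), -1*115) = -38070 - 16 = -38086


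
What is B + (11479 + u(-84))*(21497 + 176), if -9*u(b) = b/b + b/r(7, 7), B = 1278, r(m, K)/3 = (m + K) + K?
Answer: 6717234088/27 ≈ 2.4879e+8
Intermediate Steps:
r(m, K) = 3*m + 6*K (r(m, K) = 3*((m + K) + K) = 3*((K + m) + K) = 3*(m + 2*K) = 3*m + 6*K)
u(b) = -1/9 - b/567 (u(b) = -(b/b + b/(3*7 + 6*7))/9 = -(1 + b/(21 + 42))/9 = -(1 + b/63)/9 = -1/9 - b/567)
B + (11479 + u(-84))*(21497 + 176) = 1278 + (11479 + (-1/9 - 1/567*(-84)))*(21497 + 176) = 1278 + (11479 + (-1/9 + 4/27))*21673 = 1278 + (11479 + 1/27)*21673 = 1278 + (309934/27)*21673 = 1278 + 6717199582/27 = 6717234088/27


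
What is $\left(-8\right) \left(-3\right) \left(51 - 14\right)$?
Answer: $888$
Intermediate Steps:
$\left(-8\right) \left(-3\right) \left(51 - 14\right) = 24 \cdot 37 = 888$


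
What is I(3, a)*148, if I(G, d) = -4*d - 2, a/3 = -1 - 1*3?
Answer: 6808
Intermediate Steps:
a = -12 (a = 3*(-1 - 1*3) = 3*(-1 - 3) = 3*(-4) = -12)
I(G, d) = -2 - 4*d
I(3, a)*148 = (-2 - 4*(-12))*148 = (-2 + 48)*148 = 46*148 = 6808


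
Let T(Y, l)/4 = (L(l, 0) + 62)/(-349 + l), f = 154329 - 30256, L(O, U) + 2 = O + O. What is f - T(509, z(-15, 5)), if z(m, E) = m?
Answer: 11290673/91 ≈ 1.2407e+5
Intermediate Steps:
L(O, U) = -2 + 2*O (L(O, U) = -2 + (O + O) = -2 + 2*O)
f = 124073
T(Y, l) = 4*(60 + 2*l)/(-349 + l) (T(Y, l) = 4*(((-2 + 2*l) + 62)/(-349 + l)) = 4*((60 + 2*l)/(-349 + l)) = 4*(60 + 2*l)/(-349 + l))
f - T(509, z(-15, 5)) = 124073 - 8*(30 - 15)/(-349 - 15) = 124073 - 8*15/(-364) = 124073 - 8*(-1)*15/364 = 124073 - 1*(-30/91) = 124073 + 30/91 = 11290673/91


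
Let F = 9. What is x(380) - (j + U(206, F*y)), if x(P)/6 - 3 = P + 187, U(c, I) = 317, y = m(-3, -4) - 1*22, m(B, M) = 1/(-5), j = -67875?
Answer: 70978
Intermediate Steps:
m(B, M) = -⅕ (m(B, M) = 1*(-⅕) = -⅕)
y = -111/5 (y = -⅕ - 1*22 = -⅕ - 22 = -111/5 ≈ -22.200)
x(P) = 1140 + 6*P (x(P) = 18 + 6*(P + 187) = 18 + 6*(187 + P) = 18 + (1122 + 6*P) = 1140 + 6*P)
x(380) - (j + U(206, F*y)) = (1140 + 6*380) - (-67875 + 317) = (1140 + 2280) - 1*(-67558) = 3420 + 67558 = 70978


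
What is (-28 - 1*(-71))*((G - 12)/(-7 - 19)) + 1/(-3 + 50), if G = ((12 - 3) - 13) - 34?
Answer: 50538/611 ≈ 82.714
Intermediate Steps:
G = -38 (G = (9 - 13) - 34 = -4 - 34 = -38)
(-28 - 1*(-71))*((G - 12)/(-7 - 19)) + 1/(-3 + 50) = (-28 - 1*(-71))*((-38 - 12)/(-7 - 19)) + 1/(-3 + 50) = (-28 + 71)*(-50/(-26)) + 1/47 = 43*(-50*(-1/26)) + 1/47 = 43*(25/13) + 1/47 = 1075/13 + 1/47 = 50538/611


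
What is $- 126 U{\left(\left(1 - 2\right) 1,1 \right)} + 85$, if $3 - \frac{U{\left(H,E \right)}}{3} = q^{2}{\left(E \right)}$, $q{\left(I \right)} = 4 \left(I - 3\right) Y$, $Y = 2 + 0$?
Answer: $95719$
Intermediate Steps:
$Y = 2$
$q{\left(I \right)} = -24 + 8 I$ ($q{\left(I \right)} = 4 \left(I - 3\right) 2 = 4 \left(-3 + I\right) 2 = \left(-12 + 4 I\right) 2 = -24 + 8 I$)
$U{\left(H,E \right)} = 9 - 3 \left(-24 + 8 E\right)^{2}$
$- 126 U{\left(\left(1 - 2\right) 1,1 \right)} + 85 = - 126 \left(9 - 192 \left(-3 + 1\right)^{2}\right) + 85 = - 126 \left(9 - 192 \left(-2\right)^{2}\right) + 85 = - 126 \left(9 - 768\right) + 85 = \left(-126\right) \left(-759\right) + 85 = 95634 + 85 = 95719$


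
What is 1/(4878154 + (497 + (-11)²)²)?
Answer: 1/5260078 ≈ 1.9011e-7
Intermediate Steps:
1/(4878154 + (497 + (-11)²)²) = 1/(4878154 + (497 + 121)²) = 1/(4878154 + 618²) = 1/(4878154 + 381924) = 1/5260078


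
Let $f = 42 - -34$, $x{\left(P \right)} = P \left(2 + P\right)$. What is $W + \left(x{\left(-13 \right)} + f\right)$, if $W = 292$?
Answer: $511$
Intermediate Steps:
$f = 76$ ($f = 42 + 34 = 76$)
$W + \left(x{\left(-13 \right)} + f\right) = 292 - \left(-76 + 13 \left(2 - 13\right)\right) = 292 + \left(\left(-13\right) \left(-11\right) + 76\right) = 292 + \left(143 + 76\right) = 292 + 219 = 511$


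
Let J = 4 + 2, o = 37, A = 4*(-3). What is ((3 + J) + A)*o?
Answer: -111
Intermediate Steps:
A = -12
J = 6
((3 + J) + A)*o = ((3 + 6) - 12)*37 = (9 - 12)*37 = -3*37 = -111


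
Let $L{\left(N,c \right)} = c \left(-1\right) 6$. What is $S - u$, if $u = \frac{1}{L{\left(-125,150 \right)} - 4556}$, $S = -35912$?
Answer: $- \frac{195935871}{5456} \approx -35912.0$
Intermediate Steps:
$L{\left(N,c \right)} = - 6 c$ ($L{\left(N,c \right)} = - c 6 = - 6 c$)
$u = - \frac{1}{5456}$ ($u = \frac{1}{\left(-6\right) 150 - 4556} = \frac{1}{-900 - 4556} = \frac{1}{-5456} = - \frac{1}{5456} \approx -0.00018328$)
$S - u = -35912 - - \frac{1}{5456} = -35912 + \frac{1}{5456} = - \frac{195935871}{5456}$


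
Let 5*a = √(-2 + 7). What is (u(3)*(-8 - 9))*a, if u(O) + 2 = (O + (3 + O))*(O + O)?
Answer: -884*√5/5 ≈ -395.34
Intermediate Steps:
u(O) = -2 + 2*O*(3 + 2*O) (u(O) = -2 + (O + (3 + O))*(O + O) = -2 + (3 + 2*O)*(2*O) = -2 + 2*O*(3 + 2*O))
a = √5/5 (a = √(-2 + 7)/5 = √5/5 ≈ 0.44721)
(u(3)*(-8 - 9))*a = ((-2 + 4*3² + 6*3)*(-8 - 9))*(√5/5) = ((-2 + 4*9 + 18)*(-17))*(√5/5) = ((-2 + 36 + 18)*(-17))*(√5/5) = (52*(-17))*(√5/5) = -884*√5/5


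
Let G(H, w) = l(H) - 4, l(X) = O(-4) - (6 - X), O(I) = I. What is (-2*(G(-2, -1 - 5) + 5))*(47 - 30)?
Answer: 374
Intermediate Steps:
l(X) = -10 + X (l(X) = -4 - (6 - X) = -4 + (-6 + X) = -10 + X)
G(H, w) = -14 + H (G(H, w) = (-10 + H) - 4 = -14 + H)
(-2*(G(-2, -1 - 5) + 5))*(47 - 30) = (-2*((-14 - 2) + 5))*(47 - 30) = -2*(-16 + 5)*17 = -2*(-11)*17 = 22*17 = 374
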